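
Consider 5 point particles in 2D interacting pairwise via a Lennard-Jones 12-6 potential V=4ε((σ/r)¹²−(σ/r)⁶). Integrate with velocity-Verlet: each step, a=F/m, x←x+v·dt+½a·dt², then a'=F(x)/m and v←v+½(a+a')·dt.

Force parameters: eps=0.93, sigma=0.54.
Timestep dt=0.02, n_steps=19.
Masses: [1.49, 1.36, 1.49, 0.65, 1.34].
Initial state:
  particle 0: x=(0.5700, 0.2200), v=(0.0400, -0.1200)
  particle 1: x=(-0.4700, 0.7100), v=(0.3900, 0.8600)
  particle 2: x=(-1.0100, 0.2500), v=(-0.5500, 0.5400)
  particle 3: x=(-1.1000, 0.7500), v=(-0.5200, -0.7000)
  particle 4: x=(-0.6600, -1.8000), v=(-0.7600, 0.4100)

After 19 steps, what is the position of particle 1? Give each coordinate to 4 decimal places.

step 0: x0=(0.5700, 0.2200) x1=(-0.4700, 0.7100) x2=(-1.0100, 0.2500) x3=(-1.1000, 0.7500) x4=(-0.6600, -1.8000)
step 1: x0=(0.5708, 0.2176) x1=(-0.4630, 0.7269) x2=(-1.0178, 0.2454) x3=(-1.1160, 0.7721) x4=(-0.6752, -1.7918)
step 2: x0=(0.5715, 0.2152) x1=(-0.4579, 0.7431) x2=(-1.0225, 0.2287) x3=(-1.1349, 0.8229) x4=(-0.6904, -1.7836)
step 3: x0=(0.5721, 0.2129) x1=(-0.4545, 0.7590) x2=(-1.0267, 0.2124) x3=(-1.1514, 0.8736) x4=(-0.7056, -1.7754)
step 4: x0=(0.5728, 0.2106) x1=(-0.4527, 0.7745) x2=(-1.0307, 0.1977) x3=(-1.1651, 0.9215) x4=(-0.7208, -1.7672)
step 5: x0=(0.5733, 0.2083) x1=(-0.4521, 0.7899) x2=(-1.0344, 0.1841) x3=(-1.1763, 0.9669) x4=(-0.7360, -1.7590)
step 6: x0=(0.5738, 0.2060) x1=(-0.4528, 0.8050) x2=(-1.0380, 0.1715) x3=(-1.1855, 1.0105) x4=(-0.7512, -1.7508)
step 7: x0=(0.5743, 0.2038) x1=(-0.4545, 0.8201) x2=(-1.0413, 0.1595) x3=(-1.1928, 1.0528) x4=(-0.7664, -1.7426)
step 8: x0=(0.5747, 0.2016) x1=(-0.4570, 0.8351) x2=(-1.0445, 0.1480) x3=(-1.1986, 1.0940) x4=(-0.7816, -1.7343)
step 9: x0=(0.5751, 0.1994) x1=(-0.4604, 0.8501) x2=(-1.0475, 0.1369) x3=(-1.2029, 1.1343) x4=(-0.7968, -1.7261)
step 10: x0=(0.5754, 0.1972) x1=(-0.4645, 0.8651) x2=(-1.0504, 0.1262) x3=(-1.2058, 1.1738) x4=(-0.8120, -1.7179)
step 11: x0=(0.5758, 0.1950) x1=(-0.4694, 0.8802) x2=(-1.0532, 0.1156) x3=(-1.2076, 1.2126) x4=(-0.8272, -1.7097)
step 12: x0=(0.5760, 0.1929) x1=(-0.4748, 0.8953) x2=(-1.0559, 0.1053) x3=(-1.2082, 1.2507) x4=(-0.8424, -1.7015)
step 13: x0=(0.5763, 0.1907) x1=(-0.4808, 0.9105) x2=(-1.0584, 0.0952) x3=(-1.2077, 1.2882) x4=(-0.8576, -1.6932)
step 14: x0=(0.5765, 0.1886) x1=(-0.4874, 0.9258) x2=(-1.0609, 0.0852) x3=(-1.2062, 1.3251) x4=(-0.8728, -1.6850)
step 15: x0=(0.5767, 0.1865) x1=(-0.4945, 0.9413) x2=(-1.0634, 0.0754) x3=(-1.2037, 1.3613) x4=(-0.8880, -1.6768)
step 16: x0=(0.5769, 0.1844) x1=(-0.5021, 0.9569) x2=(-1.0657, 0.0657) x3=(-1.2002, 1.3969) x4=(-0.9032, -1.6685)
step 17: x0=(0.5771, 0.1823) x1=(-0.5102, 0.9726) x2=(-1.0680, 0.0561) x3=(-1.1958, 1.4319) x4=(-0.9184, -1.6603)
step 18: x0=(0.5772, 0.1802) x1=(-0.5188, 0.9886) x2=(-1.0703, 0.0465) x3=(-1.1905, 1.4663) x4=(-0.9336, -1.6520)
step 19: x0=(0.5773, 0.1782) x1=(-0.5278, 1.0048) x2=(-1.0725, 0.0371) x3=(-1.1843, 1.4999) x4=(-0.9488, -1.6438)

(-0.5278, 1.0048)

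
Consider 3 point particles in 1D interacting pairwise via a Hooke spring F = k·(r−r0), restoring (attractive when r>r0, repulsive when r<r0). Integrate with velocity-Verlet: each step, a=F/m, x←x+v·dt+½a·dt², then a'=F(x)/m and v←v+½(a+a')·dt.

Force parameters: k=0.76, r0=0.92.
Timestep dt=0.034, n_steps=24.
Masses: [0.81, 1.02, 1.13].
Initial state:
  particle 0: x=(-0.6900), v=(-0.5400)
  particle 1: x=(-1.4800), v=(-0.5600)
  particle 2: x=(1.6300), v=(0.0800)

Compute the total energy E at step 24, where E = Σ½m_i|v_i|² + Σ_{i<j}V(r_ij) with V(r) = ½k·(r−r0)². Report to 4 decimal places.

2.8544

step 0: x0=(-0.6900) x1=(-1.4800) x2=(1.6300)
step 1: x0=(-0.7075) x1=(-1.4982) x2=(1.6313)
step 2: x0=(-0.7234) x1=(-1.5145) x2=(1.6298)
step 3: x0=(-0.7375) x1=(-1.5291) x2=(1.6255)
step 4: x0=(-0.7500) x1=(-1.5418) x2=(1.6183)
step 5: x0=(-0.7607) x1=(-1.5527) x2=(1.6082)
step 6: x0=(-0.7698) x1=(-1.5618) x2=(1.5953)
step 7: x0=(-0.7771) x1=(-1.5691) x2=(1.5795)
step 8: x0=(-0.7827) x1=(-1.5746) x2=(1.5608)
step 9: x0=(-0.7867) x1=(-1.5783) x2=(1.5394)
step 10: x0=(-0.7889) x1=(-1.5802) x2=(1.5151)
step 11: x0=(-0.7896) x1=(-1.5803) x2=(1.4880)
step 12: x0=(-0.7886) x1=(-1.5787) x2=(1.4583)
step 13: x0=(-0.7861) x1=(-1.5754) x2=(1.4258)
step 14: x0=(-0.7820) x1=(-1.5704) x2=(1.3907)
step 15: x0=(-0.7764) x1=(-1.5638) x2=(1.3531)
step 16: x0=(-0.7693) x1=(-1.5555) x2=(1.3130)
step 17: x0=(-0.7609) x1=(-1.5457) x2=(1.2704)
step 18: x0=(-0.7511) x1=(-1.5344) x2=(1.2255)
step 19: x0=(-0.7399) x1=(-1.5216) x2=(1.1784)
step 20: x0=(-0.7276) x1=(-1.5074) x2=(1.1291)
step 21: x0=(-0.7141) x1=(-1.4918) x2=(1.0778)
step 22: x0=(-0.6995) x1=(-1.4749) x2=(1.0244)
step 23: x0=(-0.6839) x1=(-1.4568) x2=(0.9693)
step 24: x0=(-0.6673) x1=(-1.4376) x2=(0.9124)
step 0 velocities: v0=(-0.5400) v1=(-0.5600) v2=(0.0800)
step 0: KE=0.2817, PE=2.5737, E=2.8554
step 24 velocities: v0=(0.5008) v1=(0.5830) v2=(-1.6978)
step 24: KE=1.9035, PE=0.9508, E=2.8544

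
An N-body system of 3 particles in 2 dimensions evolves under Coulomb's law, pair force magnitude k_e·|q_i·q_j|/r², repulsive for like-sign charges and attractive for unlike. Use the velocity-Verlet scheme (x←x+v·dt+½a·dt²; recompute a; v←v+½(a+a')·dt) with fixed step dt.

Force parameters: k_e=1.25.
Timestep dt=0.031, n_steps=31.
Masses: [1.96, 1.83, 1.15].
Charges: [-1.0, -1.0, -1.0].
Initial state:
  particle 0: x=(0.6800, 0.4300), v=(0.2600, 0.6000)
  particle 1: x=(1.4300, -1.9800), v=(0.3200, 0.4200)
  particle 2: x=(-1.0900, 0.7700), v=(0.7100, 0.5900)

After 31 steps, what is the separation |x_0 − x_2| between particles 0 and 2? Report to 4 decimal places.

1.6591

step 0: x0=(0.6800, 0.4300) x1=(1.4300, -1.9800) x2=(-1.0900, 0.7700)
step 1: x0=(0.6881, 0.4486) x1=(1.4400, -1.9670) x2=(-1.0682, 0.7883)
step 2: x0=(0.6964, 0.4673) x1=(1.4500, -1.9542) x2=(-1.0467, 0.8068)
step 3: x0=(0.7049, 0.4860) x1=(1.4600, -1.9415) x2=(-1.0256, 0.8254)
step 4: x0=(0.7135, 0.5048) x1=(1.4702, -1.9290) x2=(-1.0049, 0.8441)
step 5: x0=(0.7223, 0.5237) x1=(1.4804, -1.9166) x2=(-0.9846, 0.8629)
step 6: x0=(0.7313, 0.5426) x1=(1.4906, -1.9043) x2=(-0.9647, 0.8819)
step 7: x0=(0.7404, 0.5615) x1=(1.5010, -1.8921) x2=(-0.9452, 0.9010)
step 8: x0=(0.7497, 0.5805) x1=(1.5113, -1.8801) x2=(-0.9260, 0.9202)
step 9: x0=(0.7592, 0.5995) x1=(1.5218, -1.8682) x2=(-0.9073, 0.9395)
step 10: x0=(0.7689, 0.6186) x1=(1.5323, -1.8564) x2=(-0.8889, 0.9590)
step 11: x0=(0.7787, 0.6377) x1=(1.5429, -1.8448) x2=(-0.8710, 0.9786)
step 12: x0=(0.7888, 0.6569) x1=(1.5535, -1.8333) x2=(-0.8535, 0.9983)
step 13: x0=(0.7990, 0.6761) x1=(1.5642, -1.8219) x2=(-0.8364, 1.0181)
step 14: x0=(0.8094, 0.6954) x1=(1.5749, -1.8106) x2=(-0.8197, 1.0381)
step 15: x0=(0.8200, 0.7147) x1=(1.5857, -1.7995) x2=(-0.8034, 1.0583)
step 16: x0=(0.8308, 0.7340) x1=(1.5966, -1.7885) x2=(-0.7876, 1.0785)
step 17: x0=(0.8418, 0.7534) x1=(1.6075, -1.7776) x2=(-0.7721, 1.0989)
step 18: x0=(0.8530, 0.7728) x1=(1.6184, -1.7669) x2=(-0.7571, 1.1195)
step 19: x0=(0.8644, 0.7922) x1=(1.6295, -1.7563) x2=(-0.7425, 1.1401)
step 20: x0=(0.8760, 0.8117) x1=(1.6406, -1.7458) x2=(-0.7284, 1.1609)
step 21: x0=(0.8877, 0.8312) x1=(1.6517, -1.7354) x2=(-0.7146, 1.1819)
step 22: x0=(0.8997, 0.8507) x1=(1.6629, -1.7251) x2=(-0.7013, 1.2030)
step 23: x0=(0.9119, 0.8703) x1=(1.6741, -1.7150) x2=(-0.6885, 1.2242)
step 24: x0=(0.9243, 0.8899) x1=(1.6854, -1.7050) x2=(-0.6760, 1.2456)
step 25: x0=(0.9368, 0.9095) x1=(1.6968, -1.6951) x2=(-0.6640, 1.2671)
step 26: x0=(0.9496, 0.9292) x1=(1.7082, -1.6854) x2=(-0.6524, 1.2888)
step 27: x0=(0.9626, 0.9489) x1=(1.7197, -1.6757) x2=(-0.6412, 1.3106)
step 28: x0=(0.9757, 0.9686) x1=(1.7312, -1.6662) x2=(-0.6304, 1.3326)
step 29: x0=(0.9891, 0.9884) x1=(1.7428, -1.6568) x2=(-0.6201, 1.3546)
step 30: x0=(1.0026, 1.0082) x1=(1.7544, -1.6475) x2=(-0.6101, 1.3769)
step 31: x0=(1.0164, 1.0280) x1=(1.7661, -1.6384) x2=(-0.6006, 1.3992)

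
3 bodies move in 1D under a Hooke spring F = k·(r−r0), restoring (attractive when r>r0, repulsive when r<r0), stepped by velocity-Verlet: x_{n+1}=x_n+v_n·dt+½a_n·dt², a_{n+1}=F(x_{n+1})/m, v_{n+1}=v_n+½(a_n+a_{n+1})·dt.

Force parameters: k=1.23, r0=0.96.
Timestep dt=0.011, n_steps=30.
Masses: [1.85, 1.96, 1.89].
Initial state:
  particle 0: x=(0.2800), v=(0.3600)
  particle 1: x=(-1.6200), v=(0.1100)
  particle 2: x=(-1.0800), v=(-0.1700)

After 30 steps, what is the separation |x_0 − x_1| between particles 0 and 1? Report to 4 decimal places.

1.9144

step 0: x0=(0.2800) x1=(-1.6200) x2=(-1.0800)
step 1: x0=(0.2839) x1=(-1.6188) x2=(-1.0818)
step 2: x0=(0.2877) x1=(-1.6175) x2=(-1.0836)
step 3: x0=(0.2914) x1=(-1.6162) x2=(-1.0853)
step 4: x0=(0.2950) x1=(-1.6148) x2=(-1.0870)
step 5: x0=(0.2984) x1=(-1.6135) x2=(-1.0885)
step 6: x0=(0.3018) x1=(-1.6120) x2=(-1.0900)
step 7: x0=(0.3050) x1=(-1.6106) x2=(-1.0915)
step 8: x0=(0.3082) x1=(-1.6091) x2=(-1.0928)
step 9: x0=(0.3112) x1=(-1.6075) x2=(-1.0941)
step 10: x0=(0.3141) x1=(-1.6059) x2=(-1.0954)
step 11: x0=(0.3169) x1=(-1.6043) x2=(-1.0965)
step 12: x0=(0.3196) x1=(-1.6027) x2=(-1.0976)
step 13: x0=(0.3222) x1=(-1.6010) x2=(-1.0986)
step 14: x0=(0.3246) x1=(-1.5992) x2=(-1.0996)
step 15: x0=(0.3269) x1=(-1.5974) x2=(-1.1004)
step 16: x0=(0.3292) x1=(-1.5956) x2=(-1.1012)
step 17: x0=(0.3313) x1=(-1.5938) x2=(-1.1019)
step 18: x0=(0.3333) x1=(-1.5919) x2=(-1.1026)
step 19: x0=(0.3351) x1=(-1.5900) x2=(-1.1032)
step 20: x0=(0.3369) x1=(-1.5880) x2=(-1.1037)
step 21: x0=(0.3385) x1=(-1.5860) x2=(-1.1041)
step 22: x0=(0.3401) x1=(-1.5840) x2=(-1.1044)
step 23: x0=(0.3415) x1=(-1.5819) x2=(-1.1047)
step 24: x0=(0.3428) x1=(-1.5798) x2=(-1.1049)
step 25: x0=(0.3439) x1=(-1.5776) x2=(-1.1050)
step 26: x0=(0.3450) x1=(-1.5754) x2=(-1.1051)
step 27: x0=(0.3460) x1=(-1.5732) x2=(-1.1050)
step 28: x0=(0.3468) x1=(-1.5710) x2=(-1.1049)
step 29: x0=(0.3475) x1=(-1.5687) x2=(-1.1047)
step 30: x0=(0.3481) x1=(-1.5664) x2=(-1.1044)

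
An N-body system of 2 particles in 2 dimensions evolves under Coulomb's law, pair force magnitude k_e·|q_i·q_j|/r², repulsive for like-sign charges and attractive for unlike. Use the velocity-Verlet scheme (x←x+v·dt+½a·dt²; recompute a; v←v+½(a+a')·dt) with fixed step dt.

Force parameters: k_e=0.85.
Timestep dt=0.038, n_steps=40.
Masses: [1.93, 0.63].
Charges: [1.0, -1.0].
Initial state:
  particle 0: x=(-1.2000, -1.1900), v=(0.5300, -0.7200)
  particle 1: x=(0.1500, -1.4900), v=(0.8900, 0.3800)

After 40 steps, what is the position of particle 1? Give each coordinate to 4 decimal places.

(0.7859, -1.0296)

step 0: x0=(-1.2000, -1.1900) x1=(0.1500, -1.4900)
step 1: x0=(-1.1797, -1.2174) x1=(0.1833, -1.4754)
step 2: x0=(-1.1591, -1.2449) x1=(0.2157, -1.4607)
step 3: x0=(-1.1381, -1.2724) x1=(0.2470, -1.4458)
step 4: x0=(-1.1168, -1.2999) x1=(0.2773, -1.4308)
step 5: x0=(-1.0952, -1.3275) x1=(0.3067, -1.4157)
step 6: x0=(-1.0733, -1.3551) x1=(0.3350, -1.4005)
step 7: x0=(-1.0511, -1.3827) x1=(0.3624, -1.3853)
step 8: x0=(-1.0285, -1.4103) x1=(0.3888, -1.3701)
step 9: x0=(-1.0057, -1.4379) x1=(0.4143, -1.3549)
step 10: x0=(-0.9825, -1.4655) x1=(0.4388, -1.3398)
step 11: x0=(-0.9590, -1.4931) x1=(0.4623, -1.3248)
step 12: x0=(-0.9352, -1.5206) x1=(0.4849, -1.3098)
step 13: x0=(-0.9110, -1.5480) x1=(0.5065, -1.2950)
step 14: x0=(-0.8866, -1.5755) x1=(0.5273, -1.2804)
step 15: x0=(-0.8619, -1.6028) x1=(0.5471, -1.2660)
step 16: x0=(-0.8369, -1.6301) x1=(0.5660, -1.2518)
step 17: x0=(-0.8116, -1.6573) x1=(0.5840, -1.2378)
step 18: x0=(-0.7860, -1.6844) x1=(0.6011, -1.2241)
step 19: x0=(-0.7602, -1.7115) x1=(0.6174, -1.2106)
step 20: x0=(-0.7340, -1.7384) x1=(0.6328, -1.1975)
step 21: x0=(-0.7076, -1.7652) x1=(0.6474, -1.1848)
step 22: x0=(-0.6809, -1.7919) x1=(0.6612, -1.1723)
step 23: x0=(-0.6539, -1.8185) x1=(0.6741, -1.1603)
step 24: x0=(-0.6267, -1.8450) x1=(0.6863, -1.1486)
step 25: x0=(-0.5993, -1.8713) x1=(0.6976, -1.1373)
step 26: x0=(-0.5716, -1.8975) x1=(0.7082, -1.1265)
step 27: x0=(-0.5436, -1.9235) x1=(0.7181, -1.1162)
step 28: x0=(-0.5154, -1.9494) x1=(0.7272, -1.1063)
step 29: x0=(-0.4870, -1.9751) x1=(0.7356, -1.0969)
step 30: x0=(-0.4583, -2.0006) x1=(0.7434, -1.0879)
step 31: x0=(-0.4294, -2.0260) x1=(0.7504, -1.0795)
step 32: x0=(-0.4003, -2.0512) x1=(0.7568, -1.0717)
step 33: x0=(-0.3710, -2.0763) x1=(0.7625, -1.0644)
step 34: x0=(-0.3415, -2.1011) x1=(0.7676, -1.0576)
step 35: x0=(-0.3118, -2.1258) x1=(0.7721, -1.0514)
step 36: x0=(-0.2819, -2.1503) x1=(0.7760, -1.0458)
step 37: x0=(-0.2518, -2.1745) x1=(0.7793, -1.0409)
step 38: x0=(-0.2215, -2.1986) x1=(0.7820, -1.0365)
step 39: x0=(-0.1910, -2.2225) x1=(0.7842, -1.0327)
step 40: x0=(-0.1604, -2.2461) x1=(0.7859, -1.0296)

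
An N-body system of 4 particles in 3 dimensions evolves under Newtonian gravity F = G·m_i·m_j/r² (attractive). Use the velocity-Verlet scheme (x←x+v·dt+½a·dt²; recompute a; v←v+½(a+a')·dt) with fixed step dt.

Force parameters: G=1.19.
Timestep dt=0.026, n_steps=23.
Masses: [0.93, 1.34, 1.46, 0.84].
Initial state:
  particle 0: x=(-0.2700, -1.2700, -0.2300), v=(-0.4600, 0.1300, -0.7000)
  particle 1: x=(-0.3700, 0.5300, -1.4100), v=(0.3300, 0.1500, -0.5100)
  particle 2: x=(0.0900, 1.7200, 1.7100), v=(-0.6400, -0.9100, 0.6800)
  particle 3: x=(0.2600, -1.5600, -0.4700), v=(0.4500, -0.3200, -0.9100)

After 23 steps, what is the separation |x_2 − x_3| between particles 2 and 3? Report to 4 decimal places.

4.0308

step 0: x0=(-0.2700, -1.2700, -0.2300) x1=(-0.3700, 0.5300, -1.4100) x2=(0.0900, 1.7200, 1.7100) x3=(0.2600, -1.5600, -0.4700)
step 1: x0=(-0.2813, -1.2668, -0.2485) x1=(-0.3614, 0.5338, -1.4231) x2=(0.0734, 1.6963, 1.7276) x3=(0.2710, -1.5678, -0.4934)
step 2: x0=(-0.2914, -1.2641, -0.2677) x1=(-0.3527, 0.5374, -1.4361) x2=(0.0567, 1.6724, 1.7451) x3=(0.2805, -1.5747, -0.5161)
step 3: x0=(-0.3004, -1.2617, -0.2874) x1=(-0.3440, 0.5408, -1.4487) x2=(0.0400, 1.6485, 1.7624) x3=(0.2887, -1.5806, -0.5384)
step 4: x0=(-0.3082, -1.2596, -0.3077) x1=(-0.3353, 0.5440, -1.4612) x2=(0.0233, 1.6244, 1.7796) x3=(0.2957, -1.5856, -0.5602)
step 5: x0=(-0.3150, -1.2577, -0.3284) x1=(-0.3265, 0.5469, -1.4734) x2=(0.0066, 1.6003, 1.7966) x3=(0.3015, -1.5898, -0.5815)
step 6: x0=(-0.3208, -1.2562, -0.3497) x1=(-0.3176, 0.5497, -1.4854) x2=(-0.0101, 1.5760, 1.8135) x3=(0.3061, -1.5932, -0.6024)
step 7: x0=(-0.3256, -1.2549, -0.3714) x1=(-0.3088, 0.5522, -1.4972) x2=(-0.0268, 1.5516, 1.8302) x3=(0.3095, -1.5958, -0.6229)
step 8: x0=(-0.3294, -1.2539, -0.3936) x1=(-0.2999, 0.5545, -1.5088) x2=(-0.0436, 1.5271, 1.8468) x3=(0.3119, -1.5976, -0.6430)
step 9: x0=(-0.3323, -1.2531, -0.4162) x1=(-0.2909, 0.5566, -1.5201) x2=(-0.0603, 1.5025, 1.8633) x3=(0.3131, -1.5985, -0.6627)
step 10: x0=(-0.3342, -1.2525, -0.4392) x1=(-0.2819, 0.5585, -1.5313) x2=(-0.0770, 1.4778, 1.8796) x3=(0.3132, -1.5987, -0.6820)
step 11: x0=(-0.3352, -1.2522, -0.4627) x1=(-0.2729, 0.5602, -1.5422) x2=(-0.0938, 1.4530, 1.8957) x3=(0.3122, -1.5981, -0.7009)
step 12: x0=(-0.3351, -1.2521, -0.4866) x1=(-0.2639, 0.5616, -1.5528) x2=(-0.1106, 1.4281, 1.9117) x3=(0.3101, -1.5967, -0.7195)
step 13: x0=(-0.3341, -1.2522, -0.5108) x1=(-0.2548, 0.5628, -1.5633) x2=(-0.1273, 1.4031, 1.9276) x3=(0.3069, -1.5946, -0.7377)
step 14: x0=(-0.3322, -1.2526, -0.5355) x1=(-0.2457, 0.5638, -1.5736) x2=(-0.1441, 1.3781, 1.9433) x3=(0.3026, -1.5916, -0.7555)
step 15: x0=(-0.3291, -1.2532, -0.5606) x1=(-0.2366, 0.5645, -1.5836) x2=(-0.1608, 1.3529, 1.9588) x3=(0.2970, -1.5878, -0.7730)
step 16: x0=(-0.3251, -1.2541, -0.5862) x1=(-0.2275, 0.5650, -1.5934) x2=(-0.1776, 1.3277, 1.9742) x3=(0.2903, -1.5831, -0.7901)
step 17: x0=(-0.3199, -1.2553, -0.6121) x1=(-0.2183, 0.5652, -1.6030) x2=(-0.1944, 1.3023, 1.9895) x3=(0.2823, -1.5776, -0.8068)
step 18: x0=(-0.3136, -1.2569, -0.6384) x1=(-0.2092, 0.5652, -1.6124) x2=(-0.2111, 1.2769, 2.0046) x3=(0.2731, -1.5712, -0.8231)
step 19: x0=(-0.3061, -1.2588, -0.6652) x1=(-0.2000, 0.5649, -1.6216) x2=(-0.2279, 1.2514, 2.0196) x3=(0.2624, -1.5638, -0.8391)
step 20: x0=(-0.2972, -1.2611, -0.6925) x1=(-0.1908, 0.5644, -1.6306) x2=(-0.2446, 1.2258, 2.0344) x3=(0.2503, -1.5554, -0.8546)
step 21: x0=(-0.2870, -1.2638, -0.7202) x1=(-0.1815, 0.5637, -1.6394) x2=(-0.2614, 1.2001, 2.0491) x3=(0.2365, -1.5460, -0.8696)
step 22: x0=(-0.2752, -1.2671, -0.7484) x1=(-0.1723, 0.5626, -1.6480) x2=(-0.2781, 1.1744, 2.0636) x3=(0.2211, -1.5354, -0.8843)
step 23: x0=(-0.2617, -1.2711, -0.7771) x1=(-0.1631, 0.5613, -1.6564) x2=(-0.2948, 1.1485, 2.0780) x3=(0.2037, -1.5235, -0.8984)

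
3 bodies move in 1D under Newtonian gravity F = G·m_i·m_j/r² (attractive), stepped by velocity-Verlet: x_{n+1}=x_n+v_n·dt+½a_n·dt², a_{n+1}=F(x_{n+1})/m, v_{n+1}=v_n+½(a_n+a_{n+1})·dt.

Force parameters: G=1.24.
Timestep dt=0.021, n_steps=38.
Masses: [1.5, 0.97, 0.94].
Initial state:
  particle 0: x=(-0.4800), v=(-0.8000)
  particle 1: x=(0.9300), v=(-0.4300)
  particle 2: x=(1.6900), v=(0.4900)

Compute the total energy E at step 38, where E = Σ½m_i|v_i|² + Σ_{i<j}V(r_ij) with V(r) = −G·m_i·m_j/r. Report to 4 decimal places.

-2.8895

step 0: x0=(-0.4800) x1=(0.9300) x2=(1.6900)
step 1: x0=(-0.4966) x1=(0.9212) x2=(1.6997)
step 2: x0=(-0.5129) x1=(0.9129) x2=(1.7084)
step 3: x0=(-0.5287) x1=(0.9049) x2=(1.7161)
step 4: x0=(-0.5442) x1=(0.8974) x2=(1.7229)
step 5: x0=(-0.5594) x1=(0.8902) x2=(1.7286)
step 6: x0=(-0.5742) x1=(0.8833) x2=(1.7335)
step 7: x0=(-0.5887) x1=(0.8768) x2=(1.7375)
step 8: x0=(-0.6028) x1=(0.8705) x2=(1.7406)
step 9: x0=(-0.6166) x1=(0.8646) x2=(1.7429)
step 10: x0=(-0.6300) x1=(0.8590) x2=(1.7443)
step 11: x0=(-0.6432) x1=(0.8536) x2=(1.7450)
step 12: x0=(-0.6560) x1=(0.8486) x2=(1.7448)
step 13: x0=(-0.6684) x1=(0.8438) x2=(1.7438)
step 14: x0=(-0.6806) x1=(0.8393) x2=(1.7420)
step 15: x0=(-0.6924) x1=(0.8350) x2=(1.7394)
step 16: x0=(-0.7039) x1=(0.8311) x2=(1.7360)
step 17: x0=(-0.7151) x1=(0.8274) x2=(1.7318)
step 18: x0=(-0.7260) x1=(0.8240) x2=(1.7269)
step 19: x0=(-0.7366) x1=(0.8209) x2=(1.7212)
step 20: x0=(-0.7469) x1=(0.8181) x2=(1.7146)
step 21: x0=(-0.7569) x1=(0.8156) x2=(1.7073)
step 22: x0=(-0.7666) x1=(0.8134) x2=(1.6992)
step 23: x0=(-0.7760) x1=(0.8115) x2=(1.6903)
step 24: x0=(-0.7851) x1=(0.8100) x2=(1.6805)
step 25: x0=(-0.7939) x1=(0.8089) x2=(1.6699)
step 26: x0=(-0.8024) x1=(0.8081) x2=(1.6585)
step 27: x0=(-0.8106) x1=(0.8077) x2=(1.6462)
step 28: x0=(-0.8185) x1=(0.8077) x2=(1.6330)
step 29: x0=(-0.8262) x1=(0.8082) x2=(1.6189)
step 30: x0=(-0.8335) x1=(0.8091) x2=(1.6038)
step 31: x0=(-0.8406) x1=(0.8105) x2=(1.5878)
step 32: x0=(-0.8474) x1=(0.8125) x2=(1.5707)
step 33: x0=(-0.8539) x1=(0.8151) x2=(1.5526)
step 34: x0=(-0.8602) x1=(0.8184) x2=(1.5334)
step 35: x0=(-0.8661) x1=(0.8223) x2=(1.5130)
step 36: x0=(-0.8718) x1=(0.8271) x2=(1.4913)
step 37: x0=(-0.8772) x1=(0.8327) x2=(1.4683)
step 38: x0=(-0.8824) x1=(0.8393) x2=(1.4438)
step 0 velocities: v0=(-0.8000) v1=(-0.4300) v2=(0.4900)
step 0: KE=0.6825, PE=-3.5730, E=-2.8904
step 38 velocities: v0=(-0.2379) v1=(0.3423) v2=(-1.2039)
step 38: KE=0.7805, PE=-3.6700, E=-2.8895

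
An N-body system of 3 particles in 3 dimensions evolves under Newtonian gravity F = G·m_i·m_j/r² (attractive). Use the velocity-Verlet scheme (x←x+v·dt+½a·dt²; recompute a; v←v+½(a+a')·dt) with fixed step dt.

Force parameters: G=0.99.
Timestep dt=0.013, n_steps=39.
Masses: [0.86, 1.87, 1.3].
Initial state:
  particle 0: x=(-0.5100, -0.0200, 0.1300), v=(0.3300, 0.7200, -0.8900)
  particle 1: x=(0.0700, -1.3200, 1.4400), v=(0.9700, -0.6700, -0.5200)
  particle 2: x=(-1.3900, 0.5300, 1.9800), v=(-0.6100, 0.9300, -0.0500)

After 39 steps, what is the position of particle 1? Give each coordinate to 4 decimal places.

(0.5409, -1.6264, 1.1660)

step 0: x0=(-0.5100, -0.0200, 0.1300) x1=(0.0700, -1.3200, 1.4400) x2=(-1.3900, 0.5300, 1.9800)
step 1: x0=(-0.5057, -0.0107, 0.1185) x1=(0.0826, -1.3287, 1.4332) x2=(-1.3979, 0.5421, 1.9793)
step 2: x0=(-0.5014, -0.0014, 0.1071) x1=(0.0952, -1.3373, 1.4264) x2=(-1.4058, 0.5541, 1.9786)
step 3: x0=(-0.4971, 0.0079, 0.0957) x1=(0.1077, -1.3459, 1.4196) x2=(-1.4136, 0.5661, 1.9779)
step 4: x0=(-0.4928, 0.0171, 0.0845) x1=(0.1202, -1.3544, 1.4128) x2=(-1.4214, 0.5780, 1.9771)
step 5: x0=(-0.4885, 0.0263, 0.0733) x1=(0.1326, -1.3629, 1.4060) x2=(-1.4291, 0.5899, 1.9763)
step 6: x0=(-0.4842, 0.0354, 0.0623) x1=(0.1451, -1.3713, 1.3991) x2=(-1.4368, 0.6017, 1.9754)
step 7: x0=(-0.4799, 0.0445, 0.0513) x1=(0.1575, -1.3797, 1.3923) x2=(-1.4444, 0.6135, 1.9745)
step 8: x0=(-0.4755, 0.0535, 0.0404) x1=(0.1698, -1.3880, 1.3854) x2=(-1.4520, 0.6252, 1.9736)
step 9: x0=(-0.4712, 0.0625, 0.0296) x1=(0.1822, -1.3963, 1.3785) x2=(-1.4596, 0.6369, 1.9726)
step 10: x0=(-0.4669, 0.0715, 0.0189) x1=(0.1945, -1.4045, 1.3716) x2=(-1.4671, 0.6486, 1.9716)
step 11: x0=(-0.4625, 0.0804, 0.0083) x1=(0.2068, -1.4127, 1.3647) x2=(-1.4746, 0.6602, 1.9706)
step 12: x0=(-0.4582, 0.0893, -0.0023) x1=(0.2190, -1.4209, 1.3577) x2=(-1.4821, 0.6718, 1.9695)
step 13: x0=(-0.4539, 0.0982, -0.0127) x1=(0.2313, -1.4290, 1.3508) x2=(-1.4895, 0.6834, 1.9684)
step 14: x0=(-0.4495, 0.1070, -0.0231) x1=(0.2435, -1.4371, 1.3438) x2=(-1.4969, 0.6949, 1.9673)
step 15: x0=(-0.4452, 0.1158, -0.0334) x1=(0.2557, -1.4451, 1.3368) x2=(-1.5042, 0.7064, 1.9661)
step 16: x0=(-0.4408, 0.1245, -0.0437) x1=(0.2678, -1.4531, 1.3298) x2=(-1.5115, 0.7178, 1.9649)
step 17: x0=(-0.4365, 0.1332, -0.0539) x1=(0.2799, -1.4610, 1.3228) x2=(-1.5188, 0.7292, 1.9637)
step 18: x0=(-0.4321, 0.1419, -0.0640) x1=(0.2920, -1.4689, 1.3158) x2=(-1.5261, 0.7406, 1.9625)
step 19: x0=(-0.4278, 0.1506, -0.0740) x1=(0.3041, -1.4767, 1.3088) x2=(-1.5333, 0.7520, 1.9612)
step 20: x0=(-0.4234, 0.1592, -0.0839) x1=(0.3162, -1.4846, 1.3017) x2=(-1.5404, 0.7633, 1.9599)
step 21: x0=(-0.4190, 0.1677, -0.0938) x1=(0.3282, -1.4923, 1.2947) x2=(-1.5476, 0.7745, 1.9585)
step 22: x0=(-0.4147, 0.1763, -0.1037) x1=(0.3402, -1.5001, 1.2876) x2=(-1.5547, 0.7858, 1.9572)
step 23: x0=(-0.4103, 0.1848, -0.1134) x1=(0.3522, -1.5078, 1.2805) x2=(-1.5617, 0.7970, 1.9558)
step 24: x0=(-0.4060, 0.1932, -0.1231) x1=(0.3641, -1.5155, 1.2734) x2=(-1.5688, 0.8082, 1.9543)
step 25: x0=(-0.4016, 0.2017, -0.1327) x1=(0.3761, -1.5231, 1.2664) x2=(-1.5758, 0.8193, 1.9529)
step 26: x0=(-0.3972, 0.2101, -0.1423) x1=(0.3880, -1.5307, 1.2592) x2=(-1.5828, 0.8304, 1.9514)
step 27: x0=(-0.3928, 0.2184, -0.1518) x1=(0.3999, -1.5382, 1.2521) x2=(-1.5897, 0.8415, 1.9499)
step 28: x0=(-0.3885, 0.2268, -0.1612) x1=(0.4117, -1.5458, 1.2450) x2=(-1.5966, 0.8526, 1.9484)
step 29: x0=(-0.3841, 0.2351, -0.1706) x1=(0.4236, -1.5533, 1.2379) x2=(-1.6035, 0.8636, 1.9468)
step 30: x0=(-0.3797, 0.2434, -0.1799) x1=(0.4354, -1.5607, 1.2307) x2=(-1.6104, 0.8746, 1.9452)
step 31: x0=(-0.3753, 0.2516, -0.1892) x1=(0.4472, -1.5681, 1.2236) x2=(-1.6172, 0.8856, 1.9436)
step 32: x0=(-0.3710, 0.2598, -0.1984) x1=(0.4590, -1.5755, 1.2164) x2=(-1.6240, 0.8966, 1.9420)
step 33: x0=(-0.3666, 0.2680, -0.2075) x1=(0.4707, -1.5829, 1.2092) x2=(-1.6308, 0.9075, 1.9403)
step 34: x0=(-0.3622, 0.2762, -0.2166) x1=(0.4825, -1.5902, 1.2020) x2=(-1.6375, 0.9184, 1.9387)
step 35: x0=(-0.3578, 0.2843, -0.2256) x1=(0.4942, -1.5975, 1.1948) x2=(-1.6442, 0.9293, 1.9370)
step 36: x0=(-0.3534, 0.2924, -0.2346) x1=(0.5059, -1.6048, 1.1876) x2=(-1.6509, 0.9401, 1.9352)
step 37: x0=(-0.3490, 0.3005, -0.2435) x1=(0.5176, -1.6120, 1.1804) x2=(-1.6576, 0.9509, 1.9335)
step 38: x0=(-0.3447, 0.3085, -0.2524) x1=(0.5292, -1.6192, 1.1732) x2=(-1.6642, 0.9617, 1.9317)
step 39: x0=(-0.3403, 0.3165, -0.2612) x1=(0.5409, -1.6264, 1.1660) x2=(-1.6708, 0.9725, 1.9299)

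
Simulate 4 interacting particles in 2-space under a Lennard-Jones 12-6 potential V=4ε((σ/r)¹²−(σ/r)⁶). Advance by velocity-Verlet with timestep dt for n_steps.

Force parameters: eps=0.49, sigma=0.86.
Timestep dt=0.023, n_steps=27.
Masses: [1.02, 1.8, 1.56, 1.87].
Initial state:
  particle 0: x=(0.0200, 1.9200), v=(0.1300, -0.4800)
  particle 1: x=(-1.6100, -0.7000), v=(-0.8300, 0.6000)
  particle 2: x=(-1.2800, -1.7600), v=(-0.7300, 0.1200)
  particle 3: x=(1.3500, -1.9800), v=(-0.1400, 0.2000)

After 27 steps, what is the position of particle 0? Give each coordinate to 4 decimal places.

step 0: x0=(0.0200, 1.9200) x1=(-1.6100, -0.7000) x2=(-1.2800, -1.7600) x3=(1.3500, -1.9800)
step 1: x0=(0.0230, 1.9090) x1=(-1.6290, -0.6864) x2=(-1.2969, -1.7570) x3=(1.3468, -1.9754)
step 2: x0=(0.0260, 1.8979) x1=(-1.6480, -0.6731) x2=(-1.3138, -1.7536) x3=(1.3436, -1.9708)
step 3: x0=(0.0290, 1.8869) x1=(-1.6668, -0.6602) x2=(-1.3309, -1.7499) x3=(1.3403, -1.9662)
step 4: x0=(0.0320, 1.8758) x1=(-1.6855, -0.6476) x2=(-1.3482, -1.7457) x3=(1.3371, -1.9616)
step 5: x0=(0.0349, 1.8648) x1=(-1.7041, -0.6354) x2=(-1.3655, -1.7412) x3=(1.3339, -1.9570)
step 6: x0=(0.0379, 1.8537) x1=(-1.7226, -0.6234) x2=(-1.3829, -1.7362) x3=(1.3306, -1.9524)
step 7: x0=(0.0409, 1.8427) x1=(-1.7410, -0.6118) x2=(-1.4005, -1.7310) x3=(1.3274, -1.9478)
step 8: x0=(0.0439, 1.8316) x1=(-1.7593, -0.6005) x2=(-1.4182, -1.7253) x3=(1.3242, -1.9432)
step 9: x0=(0.0469, 1.8206) x1=(-1.7776, -0.5895) x2=(-1.4359, -1.7194) x3=(1.3210, -1.9386)
step 10: x0=(0.0499, 1.8095) x1=(-1.7957, -0.5788) x2=(-1.4538, -1.7130) x3=(1.3177, -1.9340)
step 11: x0=(0.0529, 1.7985) x1=(-1.8138, -0.5683) x2=(-1.4717, -1.7064) x3=(1.3145, -1.9294)
step 12: x0=(0.0558, 1.7874) x1=(-1.8317, -0.5582) x2=(-1.4898, -1.6994) x3=(1.3112, -1.9248)
step 13: x0=(0.0588, 1.7764) x1=(-1.8496, -0.5483) x2=(-1.5080, -1.6921) x3=(1.3080, -1.9202)
step 14: x0=(0.0618, 1.7653) x1=(-1.8674, -0.5387) x2=(-1.5262, -1.6845) x3=(1.3048, -1.9156)
step 15: x0=(0.0648, 1.7543) x1=(-1.8851, -0.5294) x2=(-1.5446, -1.6766) x3=(1.3015, -1.9110)
step 16: x0=(0.0678, 1.7432) x1=(-1.9027, -0.5204) x2=(-1.5630, -1.6683) x3=(1.2983, -1.9064)
step 17: x0=(0.0707, 1.7322) x1=(-1.9203, -0.5116) x2=(-1.5815, -1.6597) x3=(1.2950, -1.9018)
step 18: x0=(0.0737, 1.7211) x1=(-1.9378, -0.5031) x2=(-1.6002, -1.6508) x3=(1.2918, -1.8972)
step 19: x0=(0.0767, 1.7100) x1=(-1.9551, -0.4949) x2=(-1.6189, -1.6416) x3=(1.2885, -1.8925)
step 20: x0=(0.0797, 1.6990) x1=(-1.9724, -0.4870) x2=(-1.6377, -1.6321) x3=(1.2853, -1.8879)
step 21: x0=(0.0827, 1.6879) x1=(-1.9897, -0.4793) x2=(-1.6566, -1.6222) x3=(1.2821, -1.8833)
step 22: x0=(0.0856, 1.6768) x1=(-2.0068, -0.4720) x2=(-1.6756, -1.6120) x3=(1.2788, -1.8787)
step 23: x0=(0.0886, 1.6658) x1=(-2.0238, -0.4649) x2=(-1.6947, -1.6015) x3=(1.2756, -1.8741)
step 24: x0=(0.0916, 1.6547) x1=(-2.0408, -0.4581) x2=(-1.7139, -1.5906) x3=(1.2723, -1.8695)
step 25: x0=(0.0945, 1.6436) x1=(-2.0577, -0.4516) x2=(-1.7332, -1.5794) x3=(1.2691, -1.8649)
step 26: x0=(0.0975, 1.6326) x1=(-2.0745, -0.4454) x2=(-1.7526, -1.5679) x3=(1.2658, -1.8603)
step 27: x0=(0.1005, 1.6215) x1=(-2.0912, -0.4395) x2=(-1.7721, -1.5559) x3=(1.2626, -1.8557)

(0.1005, 1.6215)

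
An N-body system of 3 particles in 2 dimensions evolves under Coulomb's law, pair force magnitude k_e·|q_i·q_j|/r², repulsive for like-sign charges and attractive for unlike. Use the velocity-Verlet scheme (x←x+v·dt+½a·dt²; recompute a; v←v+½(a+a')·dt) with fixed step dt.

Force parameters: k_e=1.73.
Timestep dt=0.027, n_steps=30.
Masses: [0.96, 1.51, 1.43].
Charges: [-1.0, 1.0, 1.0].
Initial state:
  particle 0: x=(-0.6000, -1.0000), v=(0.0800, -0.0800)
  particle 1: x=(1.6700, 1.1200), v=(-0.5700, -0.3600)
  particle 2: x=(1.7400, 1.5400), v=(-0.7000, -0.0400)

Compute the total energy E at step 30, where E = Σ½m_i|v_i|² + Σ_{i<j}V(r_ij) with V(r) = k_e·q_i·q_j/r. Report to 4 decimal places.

step 0: x0=(-0.6000, -1.0000) x1=(1.6700, 1.1200) x2=(1.7400, 1.5400)
step 1: x0=(-0.5978, -1.0021) x1=(1.6542, 1.1080) x2=(1.7215, 1.5413)
step 2: x0=(-0.5953, -1.0040) x1=(1.6377, 1.0916) x2=(1.7036, 1.5471)
step 3: x0=(-0.5927, -1.0057) x1=(1.6205, 1.0713) x2=(1.6863, 1.5569)
step 4: x0=(-0.5900, -1.0072) x1=(1.6028, 1.0474) x2=(1.6694, 1.5703)
step 5: x0=(-0.5870, -1.0086) x1=(1.5847, 1.0205) x2=(1.6529, 1.5868)
step 6: x0=(-0.5839, -1.0097) x1=(1.5662, 0.9910) x2=(1.6366, 1.6060)
step 7: x0=(-0.5805, -1.0107) x1=(1.5473, 0.9593) x2=(1.6206, 1.6273)
step 8: x0=(-0.5770, -1.0115) x1=(1.5282, 0.9256) x2=(1.6047, 1.6506)
step 9: x0=(-0.5733, -1.0121) x1=(1.5089, 0.8904) x2=(1.5889, 1.6755)
step 10: x0=(-0.5694, -1.0125) x1=(1.4893, 0.8537) x2=(1.5733, 1.7017)
step 11: x0=(-0.5654, -1.0127) x1=(1.4695, 0.8158) x2=(1.5577, 1.7290)
step 12: x0=(-0.5611, -1.0127) x1=(1.4496, 0.7768) x2=(1.5422, 1.7573)
step 13: x0=(-0.5566, -1.0125) x1=(1.4295, 0.7369) x2=(1.5267, 1.7865)
step 14: x0=(-0.5519, -1.0120) x1=(1.4092, 0.6962) x2=(1.5113, 1.8165)
step 15: x0=(-0.5470, -1.0114) x1=(1.3888, 0.6548) x2=(1.4958, 1.8470)
step 16: x0=(-0.5419, -1.0105) x1=(1.3683, 0.6126) x2=(1.4804, 1.8781)
step 17: x0=(-0.5366, -1.0095) x1=(1.3476, 0.5699) x2=(1.4650, 1.9097)
step 18: x0=(-0.5310, -1.0082) x1=(1.3267, 0.5266) x2=(1.4496, 1.9417)
step 19: x0=(-0.5252, -1.0066) x1=(1.3057, 0.4829) x2=(1.4342, 1.9741)
step 20: x0=(-0.5192, -1.0048) x1=(1.2845, 0.4386) x2=(1.4188, 2.0069)
step 21: x0=(-0.5129, -1.0028) x1=(1.2632, 0.3940) x2=(1.4033, 2.0399)
step 22: x0=(-0.5064, -1.0006) x1=(1.2418, 0.3489) x2=(1.3879, 2.0732)
step 23: x0=(-0.4996, -0.9981) x1=(1.2202, 0.3034) x2=(1.3725, 2.1067)
step 24: x0=(-0.4925, -0.9953) x1=(1.1984, 0.2576) x2=(1.3570, 2.1405)
step 25: x0=(-0.4852, -0.9923) x1=(1.1764, 0.2114) x2=(1.3416, 2.1744)
step 26: x0=(-0.4775, -0.9890) x1=(1.1543, 0.1649) x2=(1.3261, 2.2085)
step 27: x0=(-0.4695, -0.9854) x1=(1.1320, 0.1181) x2=(1.3106, 2.2427)
step 28: x0=(-0.4612, -0.9816) x1=(1.1095, 0.0709) x2=(1.2951, 2.2771)
step 29: x0=(-0.4525, -0.9774) x1=(1.0867, 0.0235) x2=(1.2796, 2.3116)
step 30: x0=(-0.4435, -0.9730) x1=(1.0638, -0.0242) x2=(1.2640, 2.3463)
step 0 velocities: v0=(0.0800, -0.0800) v1=(-0.5700, -0.3600) v2=(-0.7000, -0.0400)
step 0: KE=0.7008, PE=3.0051, E=3.7059
step 30 velocities: v0=(0.3420, 0.1699) v1=(-0.8542, -1.7729) v2=(-0.5758, 1.2841)
step 30: KE=4.4099, PE=-0.7076, E=3.7023

3.7023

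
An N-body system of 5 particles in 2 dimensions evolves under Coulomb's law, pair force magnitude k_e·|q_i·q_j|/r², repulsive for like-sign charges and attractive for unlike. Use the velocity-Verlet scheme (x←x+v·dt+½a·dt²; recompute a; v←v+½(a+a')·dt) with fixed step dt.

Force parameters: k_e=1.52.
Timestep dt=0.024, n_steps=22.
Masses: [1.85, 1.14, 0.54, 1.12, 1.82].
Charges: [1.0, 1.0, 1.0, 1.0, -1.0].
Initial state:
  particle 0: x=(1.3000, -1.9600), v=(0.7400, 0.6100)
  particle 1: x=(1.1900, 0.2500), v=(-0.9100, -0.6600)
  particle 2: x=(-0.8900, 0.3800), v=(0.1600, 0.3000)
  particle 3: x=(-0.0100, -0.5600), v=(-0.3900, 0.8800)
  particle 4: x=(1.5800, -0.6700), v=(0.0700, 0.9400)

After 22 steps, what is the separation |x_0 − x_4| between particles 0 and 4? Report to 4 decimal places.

1.5636

step 0: x0=(1.3000, -1.9600) x1=(1.1900, 0.2500) x2=(-0.8900, 0.3800) x3=(-0.0100, -0.5600) x4=(1.5800, -0.6700)
step 1: x0=(1.3179, -1.9453) x1=(1.1685, 0.2340) x2=(-0.8866, 0.3876) x3=(-0.0193, -0.5391) x4=(1.5814, -0.6473)
step 2: x0=(1.3359, -1.9306) x1=(1.1479, 0.2176) x2=(-0.8842, 0.3960) x3=(-0.0284, -0.5186) x4=(1.5823, -0.6244)
step 3: x0=(1.3541, -1.9159) x1=(1.1282, 0.2008) x2=(-0.8828, 0.4051) x3=(-0.0373, -0.4986) x4=(1.5827, -0.6013)
step 4: x0=(1.3725, -1.9011) x1=(1.1095, 0.1836) x2=(-0.8824, 0.4152) x3=(-0.0461, -0.4790) x4=(1.5825, -0.5779)
step 5: x0=(1.3910, -1.8863) x1=(1.0918, 0.1659) x2=(-0.8831, 0.4261) x3=(-0.0548, -0.4600) x4=(1.5817, -0.5542)
step 6: x0=(1.4097, -1.8714) x1=(1.0752, 0.1478) x2=(-0.8848, 0.4378) x3=(-0.0634, -0.4414) x4=(1.5803, -0.5302)
step 7: x0=(1.4286, -1.8565) x1=(1.0598, 0.1291) x2=(-0.8875, 0.4505) x3=(-0.0718, -0.4233) x4=(1.5782, -0.5059)
step 8: x0=(1.4476, -1.8416) x1=(1.0458, 0.1100) x2=(-0.8913, 0.4641) x3=(-0.0802, -0.4057) x4=(1.5753, -0.4813)
step 9: x0=(1.4668, -1.8267) x1=(1.0332, 0.0903) x2=(-0.8963, 0.4786) x3=(-0.0885, -0.3887) x4=(1.5717, -0.4563)
step 10: x0=(1.4862, -1.8117) x1=(1.0221, 0.0700) x2=(-0.9023, 0.4941) x3=(-0.0968, -0.3721) x4=(1.5673, -0.4310)
step 11: x0=(1.5057, -1.7967) x1=(1.0127, 0.0492) x2=(-0.9094, 0.5105) x3=(-0.1050, -0.3560) x4=(1.5619, -0.4053)
step 12: x0=(1.5253, -1.7816) x1=(1.0051, 0.0277) x2=(-0.9175, 0.5280) x3=(-0.1132, -0.3405) x4=(1.5556, -0.3792)
step 13: x0=(1.5451, -1.7666) x1=(0.9995, 0.0055) x2=(-0.9268, 0.5463) x3=(-0.1214, -0.3254) x4=(1.5482, -0.3527)
step 14: x0=(1.5651, -1.7515) x1=(0.9961, -0.0172) x2=(-0.9370, 0.5657) x3=(-0.1296, -0.3108) x4=(1.5397, -0.3258)
step 15: x0=(1.5851, -1.7364) x1=(0.9950, -0.0407) x2=(-0.9484, 0.5860) x3=(-0.1379, -0.2966) x4=(1.5298, -0.2986)
step 16: x0=(1.6054, -1.7214) x1=(0.9965, -0.0648) x2=(-0.9607, 0.6073) x3=(-0.1462, -0.2829) x4=(1.5185, -0.2709)
step 17: x0=(1.6257, -1.7063) x1=(1.0009, -0.0895) x2=(-0.9740, 0.6295) x3=(-0.1545, -0.2696) x4=(1.5055, -0.2429)
step 18: x0=(1.6462, -1.6912) x1=(1.0086, -0.1148) x2=(-0.9883, 0.6527) x3=(-0.1629, -0.2566) x4=(1.4907, -0.2146)
step 19: x0=(1.6669, -1.6762) x1=(1.0201, -0.1404) x2=(-1.0035, 0.6768) x3=(-0.1713, -0.2440) x4=(1.4737, -0.1860)
step 20: x0=(1.6877, -1.6612) x1=(1.0357, -0.1662) x2=(-1.0197, 0.7018) x3=(-0.1797, -0.2318) x4=(1.4541, -0.1575)
step 21: x0=(1.7086, -1.6462) x1=(1.0563, -0.1916) x2=(-1.0366, 0.7278) x3=(-0.1881, -0.2198) x4=(1.4316, -0.1292)
step 22: x0=(1.7296, -1.6313) x1=(1.0826, -0.2160) x2=(-1.0544, 0.7546) x3=(-0.1966, -0.2081) x4=(1.4057, -0.1016)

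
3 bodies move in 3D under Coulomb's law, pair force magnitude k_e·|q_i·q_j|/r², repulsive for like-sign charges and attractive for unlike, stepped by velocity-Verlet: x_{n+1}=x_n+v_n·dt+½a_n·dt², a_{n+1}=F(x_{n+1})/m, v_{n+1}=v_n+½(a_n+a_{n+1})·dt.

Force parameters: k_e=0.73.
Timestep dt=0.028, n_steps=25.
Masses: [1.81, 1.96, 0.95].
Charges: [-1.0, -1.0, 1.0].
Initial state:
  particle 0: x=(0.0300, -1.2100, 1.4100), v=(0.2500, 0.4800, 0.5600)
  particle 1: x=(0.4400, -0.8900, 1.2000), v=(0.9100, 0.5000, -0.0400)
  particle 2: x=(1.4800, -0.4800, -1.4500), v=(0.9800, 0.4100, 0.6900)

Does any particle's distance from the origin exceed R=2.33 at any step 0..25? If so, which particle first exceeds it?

yes, particle 2

step 0: x0=(0.0300, -1.2100, 1.4100) x1=(0.4400, -0.8900, 1.2000) x2=(1.4800, -0.4800, -1.4500)
step 1: x0=(0.0366, -1.1968, 1.4259) x1=(0.4658, -0.8757, 1.1987) x2=(1.5074, -0.4685, -1.4306)
step 2: x0=(0.0426, -1.1842, 1.4420) x1=(0.4923, -0.8610, 1.1970) x2=(1.5348, -0.4571, -1.4111)
step 3: x0=(0.0479, -1.1720, 1.4586) x1=(0.5194, -0.8458, 1.1950) x2=(1.5621, -0.4457, -1.3915)
step 4: x0=(0.0527, -1.1602, 1.4754) x1=(0.5470, -0.8302, 1.1926) x2=(1.5893, -0.4343, -1.3718)
step 5: x0=(0.0569, -1.1488, 1.4925) x1=(0.5752, -0.8143, 1.1899) x2=(1.6165, -0.4229, -1.3519)
step 6: x0=(0.0606, -1.1377, 1.5099) x1=(0.6038, -0.7981, 1.1869) x2=(1.6437, -0.4115, -1.3320)
step 7: x0=(0.0639, -1.1268, 1.5275) x1=(0.6329, -0.7816, 1.1836) x2=(1.6708, -0.4002, -1.3119)
step 8: x0=(0.0668, -1.1163, 1.5454) x1=(0.6624, -0.7649, 1.1800) x2=(1.6978, -0.3889, -1.2917)
step 9: x0=(0.0693, -1.1059, 1.5635) x1=(0.6923, -0.7480, 1.1762) x2=(1.7248, -0.3776, -1.2714)
step 10: x0=(0.0714, -1.0958, 1.5818) x1=(0.7225, -0.7308, 1.1721) x2=(1.7517, -0.3663, -1.2509)
step 11: x0=(0.0732, -1.0858, 1.6003) x1=(0.7530, -0.7135, 1.1678) x2=(1.7786, -0.3551, -1.2304)
step 12: x0=(0.0748, -1.0760, 1.6189) x1=(0.7839, -0.6960, 1.1633) x2=(1.8054, -0.3439, -1.2097)
step 13: x0=(0.0760, -1.0664, 1.6377) x1=(0.8150, -0.6784, 1.1586) x2=(1.8321, -0.3327, -1.1889)
step 14: x0=(0.0770, -1.0568, 1.6567) x1=(0.8464, -0.6606, 1.1536) x2=(1.8588, -0.3215, -1.1679)
step 15: x0=(0.0778, -1.0474, 1.6758) x1=(0.8780, -0.6427, 1.1485) x2=(1.8854, -0.3104, -1.1469)
step 16: x0=(0.0784, -1.0381, 1.6950) x1=(0.9099, -0.6247, 1.1432) x2=(1.9120, -0.2993, -1.1257)
step 17: x0=(0.0787, -1.0289, 1.7143) x1=(0.9420, -0.6066, 1.1377) x2=(1.9384, -0.2882, -1.1043)
step 18: x0=(0.0789, -1.0198, 1.7338) x1=(0.9742, -0.5884, 1.1321) x2=(1.9649, -0.2771, -1.0829)
step 19: x0=(0.0789, -1.0108, 1.7533) x1=(1.0067, -0.5701, 1.1263) x2=(1.9912, -0.2660, -1.0613)
step 20: x0=(0.0788, -1.0018, 1.7729) x1=(1.0393, -0.5518, 1.1204) x2=(2.0175, -0.2550, -1.0396)
step 21: x0=(0.0785, -0.9930, 1.7927) x1=(1.0721, -0.5333, 1.1143) x2=(2.0437, -0.2440, -1.0177)
step 22: x0=(0.0781, -0.9841, 1.8125) x1=(1.1050, -0.5148, 1.1081) x2=(2.0698, -0.2330, -0.9957)
step 23: x0=(0.0776, -0.9754, 1.8323) x1=(1.1381, -0.4963, 1.1017) x2=(2.0959, -0.2221, -0.9736)
step 24: x0=(0.0770, -0.9667, 1.8523) x1=(1.1714, -0.4776, 1.0953) x2=(2.1219, -0.2111, -0.9514)
step 25: x0=(0.0762, -0.9580, 1.8723) x1=(1.2048, -0.4589, 1.0886) x2=(2.1478, -0.2002, -0.9289)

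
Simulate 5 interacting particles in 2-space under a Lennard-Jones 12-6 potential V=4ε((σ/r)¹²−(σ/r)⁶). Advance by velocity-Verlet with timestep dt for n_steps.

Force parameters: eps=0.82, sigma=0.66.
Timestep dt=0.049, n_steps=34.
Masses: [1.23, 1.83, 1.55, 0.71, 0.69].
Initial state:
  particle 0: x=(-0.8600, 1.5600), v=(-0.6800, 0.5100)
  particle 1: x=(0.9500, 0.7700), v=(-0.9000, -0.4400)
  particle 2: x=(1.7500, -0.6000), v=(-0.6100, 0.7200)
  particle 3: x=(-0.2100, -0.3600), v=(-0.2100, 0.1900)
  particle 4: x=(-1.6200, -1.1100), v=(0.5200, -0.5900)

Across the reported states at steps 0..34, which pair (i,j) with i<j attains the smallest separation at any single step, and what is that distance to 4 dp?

pair (1,3), distance 0.6386

step 0: x0=(-0.8600, 1.5600) x1=(0.9500, 0.7700) x2=(1.7500, -0.6000) x3=(-0.2100, -0.3600) x4=(-1.6200, -1.1100)
step 1: x0=(-0.8933, 1.5850) x1=(0.9059, 0.7484) x2=(1.7201, -0.5647) x3=(-0.2203, -0.3507) x4=(-1.5944, -1.1389)
step 2: x0=(-0.9266, 1.6099) x1=(0.8617, 0.7266) x2=(1.6901, -0.5292) x3=(-0.2306, -0.3412) x4=(-1.5687, -1.1676)
step 3: x0=(-0.9598, 1.6348) x1=(0.8176, 0.7047) x2=(1.6599, -0.4937) x3=(-0.2408, -0.3317) x4=(-1.5427, -1.1962)
step 4: x0=(-0.9930, 1.6597) x1=(0.7734, 0.6826) x2=(1.6297, -0.4580) x3=(-0.2510, -0.3221) x4=(-1.5165, -1.2247)
step 5: x0=(-1.0262, 1.6845) x1=(0.7292, 0.6602) x2=(1.5993, -0.4221) x3=(-0.2609, -0.3122) x4=(-1.4901, -1.2530)
step 6: x0=(-1.0594, 1.7094) x1=(0.6849, 0.6375) x2=(1.5687, -0.3861) x3=(-0.2707, -0.3021) x4=(-1.4635, -1.2812)
step 7: x0=(-1.0925, 1.7342) x1=(0.6406, 0.6144) x2=(1.5379, -0.3498) x3=(-0.2800, -0.2917) x4=(-1.4367, -1.3091)
step 8: x0=(-1.1257, 1.7589) x1=(0.5963, 0.5909) x2=(1.5068, -0.3133) x3=(-0.2889, -0.2808) x4=(-1.4096, -1.3369)
step 9: x0=(-1.1588, 1.7837) x1=(0.5518, 0.5669) x2=(1.4754, -0.2764) x3=(-0.2971, -0.2693) x4=(-1.3824, -1.3645)
step 10: x0=(-1.1918, 1.8084) x1=(0.5073, 0.5421) x2=(1.4435, -0.2393) x3=(-0.3042, -0.2569) x4=(-1.3550, -1.3919)
step 11: x0=(-1.2249, 1.8331) x1=(0.4626, 0.5164) x2=(1.4111, -0.2017) x3=(-0.3100, -0.2432) x4=(-1.3273, -1.4191)
step 12: x0=(-1.2579, 1.8578) x1=(0.4175, 0.4897) x2=(1.3782, -0.1637) x3=(-0.3139, -0.2277) x4=(-1.2996, -1.4461)
step 13: x0=(-1.2910, 1.8824) x1=(0.3719, 0.4614) x2=(1.3444, -0.1253) x3=(-0.3149, -0.2096) x4=(-1.2716, -1.4729)
step 14: x0=(-1.3240, 1.9071) x1=(0.3255, 0.4312) x2=(1.3098, -0.0863) x3=(-0.3117, -0.1875) x4=(-1.2435, -1.4996)
step 15: x0=(-1.3570, 1.9317) x1=(0.2774, 0.3983) x2=(1.2741, -0.0469) x3=(-0.3025, -0.1598) x4=(-1.2153, -1.5260)
step 16: x0=(-1.3900, 1.9563) x1=(0.2276, 0.3624) x2=(1.2372, -0.0070) x3=(-0.2861, -0.1254) x4=(-1.1870, -1.5523)
step 17: x0=(-1.4230, 1.9809) x1=(0.1842, 0.3311) x2=(1.1989, 0.0334) x3=(-0.2832, -0.1041) x4=(-1.1586, -1.5785)
step 18: x0=(-1.4559, 2.0055) x1=(0.1938, 0.3476) x2=(1.1590, 0.0742) x3=(-0.4136, -0.2073) x4=(-1.1301, -1.6045)
step 19: x0=(-1.4889, 2.0301) x1=(0.2022, 0.3611) x2=(1.1170, 0.1155) x3=(-0.5365, -0.3038) x4=(-1.1015, -1.6303)
step 20: x0=(-1.5218, 2.0546) x1=(0.2116, 0.3727) x2=(1.0723, 0.1576) x3=(-0.6559, -0.3975) x4=(-1.0727, -1.6557)
step 21: x0=(-1.5548, 2.0792) x1=(0.2236, 0.3831) x2=(1.0237, 0.2006) x3=(-0.7742, -0.4907) x4=(-1.0437, -1.6803)
step 22: x0=(-1.5877, 2.1037) x1=(0.2392, 0.3924) x2=(0.9706, 0.2446) x3=(-0.8921, -0.5846) x4=(-1.0143, -1.7037)
step 23: x0=(-1.6206, 2.1283) x1=(0.2553, 0.4015) x2=(0.9167, 0.2887) x3=(-1.0099, -0.6804) x4=(-0.9847, -1.7247)
step 24: x0=(-1.6536, 2.1528) x1=(0.2435, 0.4153) x2=(0.8958, 0.3273) x3=(-1.1275, -0.7797) x4=(-0.9552, -1.7422)
step 25: x0=(-1.6865, 2.1773) x1=(0.1908, 0.4346) x2=(0.9231, 0.3593) x3=(-1.2442, -0.8841) x4=(-0.9266, -1.7543)
step 26: x0=(-1.7194, 2.2018) x1=(0.1373, 0.4539) x2=(0.9512, 0.3912) x3=(-1.3584, -0.9950) x4=(-0.9005, -1.7597)
step 27: x0=(-1.7523, 2.2264) x1=(0.0878, 0.4730) x2=(0.9747, 0.4235) x3=(-1.4683, -1.1129) x4=(-0.8787, -1.7578)
step 28: x0=(-1.7852, 2.2509) x1=(0.0414, 0.4918) x2=(0.9945, 0.4560) x3=(-1.5723, -1.2373) x4=(-0.8631, -1.7491)
step 29: x0=(-1.8181, 2.2754) x1=(-0.0026, 0.5106) x2=(1.0114, 0.4885) x3=(-1.6690, -1.3669) x4=(-0.8549, -1.7351)
step 30: x0=(-1.8510, 2.2999) x1=(-0.0450, 0.5293) x2=(1.0265, 0.5212) x3=(-1.7583, -1.4999) x4=(-0.8543, -1.7176)
step 31: x0=(-1.8839, 2.3244) x1=(-0.0862, 0.5480) x2=(1.0401, 0.5538) x3=(-1.8409, -1.6345) x4=(-0.8605, -1.6984)
step 32: x0=(-1.9168, 2.3489) x1=(-0.1266, 0.5668) x2=(1.0528, 0.5864) x3=(-1.9185, -1.7694) x4=(-0.8720, -1.6789)
step 33: x0=(-1.9497, 2.3734) x1=(-0.1664, 0.5855) x2=(1.0647, 0.6190) x3=(-1.9927, -1.9040) x4=(-0.8869, -1.6597)
step 34: x0=(-1.9826, 2.3979) x1=(-0.2057, 0.6042) x2=(1.0760, 0.6516) x3=(-2.0648, -2.0381) x4=(-0.9040, -1.6409)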